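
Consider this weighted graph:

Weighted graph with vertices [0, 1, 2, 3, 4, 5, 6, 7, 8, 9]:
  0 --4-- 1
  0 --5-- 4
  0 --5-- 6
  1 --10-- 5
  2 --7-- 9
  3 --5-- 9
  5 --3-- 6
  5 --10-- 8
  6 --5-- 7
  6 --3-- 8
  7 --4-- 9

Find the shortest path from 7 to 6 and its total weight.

Using Dijkstra's algorithm from vertex 7:
Shortest path: 7 -> 6
Total weight: 5 = 5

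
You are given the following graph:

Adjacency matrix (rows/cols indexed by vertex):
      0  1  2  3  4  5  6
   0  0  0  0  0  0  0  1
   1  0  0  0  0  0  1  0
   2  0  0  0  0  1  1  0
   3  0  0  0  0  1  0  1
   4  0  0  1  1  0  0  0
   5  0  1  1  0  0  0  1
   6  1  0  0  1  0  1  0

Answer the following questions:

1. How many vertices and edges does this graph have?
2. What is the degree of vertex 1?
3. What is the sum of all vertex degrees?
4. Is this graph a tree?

Count: 7 vertices, 7 edges.
Vertex 1 has neighbors [5], degree = 1.
Handshaking lemma: 2 * 7 = 14.
A tree on 7 vertices has 6 edges. This graph has 7 edges (1 extra). Not a tree.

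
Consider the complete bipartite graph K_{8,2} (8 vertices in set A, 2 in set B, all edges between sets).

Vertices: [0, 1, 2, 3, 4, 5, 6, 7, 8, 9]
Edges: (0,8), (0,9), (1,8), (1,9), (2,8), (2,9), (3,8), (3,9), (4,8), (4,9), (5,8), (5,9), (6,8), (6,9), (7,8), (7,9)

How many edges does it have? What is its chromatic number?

K_{8,2} has 8 * 2 = 16 edges.
Bipartite graphs have chromatic number 2 (color each partition differently).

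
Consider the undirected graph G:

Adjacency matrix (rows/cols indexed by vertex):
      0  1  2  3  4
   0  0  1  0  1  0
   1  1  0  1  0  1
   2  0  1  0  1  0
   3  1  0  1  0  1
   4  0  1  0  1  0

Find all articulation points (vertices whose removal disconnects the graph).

No articulation points. The graph is biconnected.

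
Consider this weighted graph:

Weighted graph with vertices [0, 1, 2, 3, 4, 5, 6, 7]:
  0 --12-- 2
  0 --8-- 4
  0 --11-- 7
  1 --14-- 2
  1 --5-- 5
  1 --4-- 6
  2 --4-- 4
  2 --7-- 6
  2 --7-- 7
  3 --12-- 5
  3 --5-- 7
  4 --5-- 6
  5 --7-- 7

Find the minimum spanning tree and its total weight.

Applying Kruskal's algorithm (sort edges by weight, add if no cycle):
  Add (1,6) w=4
  Add (2,4) w=4
  Add (1,5) w=5
  Add (3,7) w=5
  Add (4,6) w=5
  Add (2,7) w=7
  Skip (2,6) w=7 (creates cycle)
  Skip (5,7) w=7 (creates cycle)
  Add (0,4) w=8
  Skip (0,7) w=11 (creates cycle)
  Skip (0,2) w=12 (creates cycle)
  Skip (3,5) w=12 (creates cycle)
  Skip (1,2) w=14 (creates cycle)
MST weight = 38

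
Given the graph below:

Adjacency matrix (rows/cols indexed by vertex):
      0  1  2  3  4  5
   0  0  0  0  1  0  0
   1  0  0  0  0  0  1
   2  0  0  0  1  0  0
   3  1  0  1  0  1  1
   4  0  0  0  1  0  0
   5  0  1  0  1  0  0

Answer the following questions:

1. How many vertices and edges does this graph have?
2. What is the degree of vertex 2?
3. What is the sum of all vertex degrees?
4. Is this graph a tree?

Count: 6 vertices, 5 edges.
Vertex 2 has neighbors [3], degree = 1.
Handshaking lemma: 2 * 5 = 10.
A graph is a tree iff it is connected and has exactly n-1 edges. This graph is connected (all 6 vertices in one component) and has 6-1 = 5 edges. It is a tree.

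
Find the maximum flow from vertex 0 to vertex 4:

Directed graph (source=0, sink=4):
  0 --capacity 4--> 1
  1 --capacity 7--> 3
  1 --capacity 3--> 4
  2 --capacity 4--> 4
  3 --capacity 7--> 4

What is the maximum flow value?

Computing max flow:
  Flow on (0->1): 4/4
  Flow on (1->3): 1/7
  Flow on (1->4): 3/3
  Flow on (3->4): 1/7
Maximum flow = 4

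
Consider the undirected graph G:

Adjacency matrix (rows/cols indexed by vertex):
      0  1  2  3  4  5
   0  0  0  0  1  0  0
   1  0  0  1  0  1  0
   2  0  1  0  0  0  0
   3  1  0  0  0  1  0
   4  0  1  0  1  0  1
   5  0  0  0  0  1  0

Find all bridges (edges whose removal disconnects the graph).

A bridge is an edge whose removal increases the number of connected components.
Bridges found: (0,3), (1,2), (1,4), (3,4), (4,5)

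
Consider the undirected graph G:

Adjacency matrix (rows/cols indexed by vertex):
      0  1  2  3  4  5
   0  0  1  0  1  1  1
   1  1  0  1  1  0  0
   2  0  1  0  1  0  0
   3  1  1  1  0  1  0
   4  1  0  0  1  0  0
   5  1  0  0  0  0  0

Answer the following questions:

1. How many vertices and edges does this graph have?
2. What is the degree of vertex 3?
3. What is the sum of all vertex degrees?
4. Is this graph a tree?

Count: 6 vertices, 8 edges.
Vertex 3 has neighbors [0, 1, 2, 4], degree = 4.
Handshaking lemma: 2 * 8 = 16.
A tree on 6 vertices has 5 edges. This graph has 8 edges (3 extra). Not a tree.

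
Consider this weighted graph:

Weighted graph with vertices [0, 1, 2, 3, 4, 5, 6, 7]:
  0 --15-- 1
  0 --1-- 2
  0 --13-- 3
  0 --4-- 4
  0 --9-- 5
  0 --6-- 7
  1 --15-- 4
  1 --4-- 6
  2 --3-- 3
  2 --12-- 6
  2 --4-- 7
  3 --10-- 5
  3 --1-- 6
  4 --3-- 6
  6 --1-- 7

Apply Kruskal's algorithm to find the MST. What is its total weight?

Applying Kruskal's algorithm (sort edges by weight, add if no cycle):
  Add (0,2) w=1
  Add (3,6) w=1
  Add (6,7) w=1
  Add (2,3) w=3
  Add (4,6) w=3
  Skip (0,4) w=4 (creates cycle)
  Add (1,6) w=4
  Skip (2,7) w=4 (creates cycle)
  Skip (0,7) w=6 (creates cycle)
  Add (0,5) w=9
  Skip (3,5) w=10 (creates cycle)
  Skip (2,6) w=12 (creates cycle)
  Skip (0,3) w=13 (creates cycle)
  Skip (0,1) w=15 (creates cycle)
  Skip (1,4) w=15 (creates cycle)
MST weight = 22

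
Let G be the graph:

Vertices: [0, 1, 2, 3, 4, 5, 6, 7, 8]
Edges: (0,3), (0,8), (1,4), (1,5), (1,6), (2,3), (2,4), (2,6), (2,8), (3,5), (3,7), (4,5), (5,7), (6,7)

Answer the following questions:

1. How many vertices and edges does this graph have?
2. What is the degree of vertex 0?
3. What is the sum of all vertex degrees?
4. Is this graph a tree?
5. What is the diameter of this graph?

Count: 9 vertices, 14 edges.
Vertex 0 has neighbors [3, 8], degree = 2.
Handshaking lemma: 2 * 14 = 28.
A tree on 9 vertices has 8 edges. This graph has 14 edges (6 extra). Not a tree.
Diameter (longest shortest path) = 3.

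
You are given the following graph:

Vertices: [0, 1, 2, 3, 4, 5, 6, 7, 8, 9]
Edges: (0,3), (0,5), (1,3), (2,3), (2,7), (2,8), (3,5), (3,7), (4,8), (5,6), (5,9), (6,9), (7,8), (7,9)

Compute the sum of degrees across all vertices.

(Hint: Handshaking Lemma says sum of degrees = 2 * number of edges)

Count edges: 14 edges.
By Handshaking Lemma: sum of degrees = 2 * 14 = 28.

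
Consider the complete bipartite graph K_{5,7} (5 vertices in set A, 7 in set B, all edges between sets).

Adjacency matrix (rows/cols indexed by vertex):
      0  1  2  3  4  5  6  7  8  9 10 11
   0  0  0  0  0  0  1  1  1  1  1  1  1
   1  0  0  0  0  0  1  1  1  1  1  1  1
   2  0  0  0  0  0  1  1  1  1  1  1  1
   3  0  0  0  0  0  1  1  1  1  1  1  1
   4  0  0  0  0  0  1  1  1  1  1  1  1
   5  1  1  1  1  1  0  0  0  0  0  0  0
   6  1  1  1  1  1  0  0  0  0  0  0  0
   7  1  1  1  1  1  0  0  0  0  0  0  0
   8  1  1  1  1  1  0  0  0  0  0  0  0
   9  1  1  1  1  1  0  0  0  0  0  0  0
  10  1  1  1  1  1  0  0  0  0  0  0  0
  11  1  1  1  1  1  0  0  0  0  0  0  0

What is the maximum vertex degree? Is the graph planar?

Set-A vertices have degree 7; set-B vertices have degree 5. Maximum degree = max(5,7) = 7.
K_{5,7} contains K_{3,3} as a subgraph (since both sides have >= 3 vertices); by Kuratowski's theorem it is not planar.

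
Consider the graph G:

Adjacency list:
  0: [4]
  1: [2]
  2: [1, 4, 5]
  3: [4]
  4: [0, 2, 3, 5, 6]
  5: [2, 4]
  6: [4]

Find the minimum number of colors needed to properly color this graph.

The graph has a maximum clique of size 3 (lower bound on chromatic number).
A valid 3-coloring: {0: 1, 1: 0, 2: 1, 3: 1, 4: 0, 5: 2, 6: 1}.
Chromatic number = 3.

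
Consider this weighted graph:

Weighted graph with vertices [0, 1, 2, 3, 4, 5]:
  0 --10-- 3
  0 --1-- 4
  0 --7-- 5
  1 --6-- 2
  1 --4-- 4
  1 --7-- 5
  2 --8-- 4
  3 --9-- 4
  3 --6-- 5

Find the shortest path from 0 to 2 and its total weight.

Using Dijkstra's algorithm from vertex 0:
Shortest path: 0 -> 4 -> 2
Total weight: 1 + 8 = 9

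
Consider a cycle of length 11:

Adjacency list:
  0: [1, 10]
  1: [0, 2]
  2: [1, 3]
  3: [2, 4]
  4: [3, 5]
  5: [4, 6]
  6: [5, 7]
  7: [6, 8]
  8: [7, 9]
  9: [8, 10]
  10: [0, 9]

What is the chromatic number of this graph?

This is an odd cycle (C_11). Odd cycles are not bipartite (any 2-coloring forces two adjacent vertices to match), and 3 colors suffice.
Chromatic number = 3.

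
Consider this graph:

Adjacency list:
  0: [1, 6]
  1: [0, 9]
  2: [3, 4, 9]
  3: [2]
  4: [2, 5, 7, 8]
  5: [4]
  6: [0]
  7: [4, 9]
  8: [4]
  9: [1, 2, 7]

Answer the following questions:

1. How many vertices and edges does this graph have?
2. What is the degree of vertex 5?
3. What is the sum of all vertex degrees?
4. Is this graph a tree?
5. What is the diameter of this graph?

Count: 10 vertices, 10 edges.
Vertex 5 has neighbors [4], degree = 1.
Handshaking lemma: 2 * 10 = 20.
A tree on 10 vertices has 9 edges. This graph has 10 edges (1 extra). Not a tree.
Diameter (longest shortest path) = 6.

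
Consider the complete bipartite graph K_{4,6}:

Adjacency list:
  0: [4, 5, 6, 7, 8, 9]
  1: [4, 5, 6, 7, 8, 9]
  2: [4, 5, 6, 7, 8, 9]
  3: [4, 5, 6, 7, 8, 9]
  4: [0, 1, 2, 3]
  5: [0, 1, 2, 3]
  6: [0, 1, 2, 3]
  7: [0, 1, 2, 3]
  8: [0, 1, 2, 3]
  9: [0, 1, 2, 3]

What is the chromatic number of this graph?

K_{4,6} is bipartite: vertices split into two independent sets of size 4 and 6.
Color one set 0, the other 1. No adjacent vertices share a color.
Chromatic number = 2.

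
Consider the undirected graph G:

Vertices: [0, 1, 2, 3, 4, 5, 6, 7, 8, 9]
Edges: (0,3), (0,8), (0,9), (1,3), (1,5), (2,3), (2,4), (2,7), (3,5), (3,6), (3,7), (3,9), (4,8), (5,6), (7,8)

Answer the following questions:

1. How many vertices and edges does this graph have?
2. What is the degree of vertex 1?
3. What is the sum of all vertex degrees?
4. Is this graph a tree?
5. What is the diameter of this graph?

Count: 10 vertices, 15 edges.
Vertex 1 has neighbors [3, 5], degree = 2.
Handshaking lemma: 2 * 15 = 30.
A tree on 10 vertices has 9 edges. This graph has 15 edges (6 extra). Not a tree.
Diameter (longest shortest path) = 3.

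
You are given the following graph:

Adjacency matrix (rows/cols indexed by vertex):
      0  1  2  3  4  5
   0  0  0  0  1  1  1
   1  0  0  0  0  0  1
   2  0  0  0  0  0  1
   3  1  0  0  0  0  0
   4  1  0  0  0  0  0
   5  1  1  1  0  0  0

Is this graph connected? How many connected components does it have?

Checking connectivity: the graph has 1 connected component(s).
All vertices are reachable from each other. The graph IS connected.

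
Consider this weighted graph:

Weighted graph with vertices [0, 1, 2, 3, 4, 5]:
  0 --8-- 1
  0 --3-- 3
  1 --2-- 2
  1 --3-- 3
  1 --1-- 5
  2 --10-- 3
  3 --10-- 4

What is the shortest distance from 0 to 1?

Using Dijkstra's algorithm from vertex 0:
Shortest path: 0 -> 3 -> 1
Total weight: 3 + 3 = 6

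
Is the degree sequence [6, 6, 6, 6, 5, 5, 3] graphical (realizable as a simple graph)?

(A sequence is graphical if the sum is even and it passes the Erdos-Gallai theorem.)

Sum of degrees = 37. Sum is odd, so the sequence is NOT graphical.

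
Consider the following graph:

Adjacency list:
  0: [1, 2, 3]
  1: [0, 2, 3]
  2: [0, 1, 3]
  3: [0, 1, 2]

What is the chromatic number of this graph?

The graph has a maximum clique of size 4 (lower bound on chromatic number).
A valid 4-coloring: {0: 0, 1: 1, 2: 2, 3: 3}.
Chromatic number = 4.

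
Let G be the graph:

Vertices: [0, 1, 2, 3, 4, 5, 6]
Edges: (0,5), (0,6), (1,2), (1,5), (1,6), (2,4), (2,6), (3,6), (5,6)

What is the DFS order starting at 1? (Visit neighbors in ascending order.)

DFS from vertex 1 (neighbors processed in ascending order):
Visit order: 1, 2, 4, 6, 0, 5, 3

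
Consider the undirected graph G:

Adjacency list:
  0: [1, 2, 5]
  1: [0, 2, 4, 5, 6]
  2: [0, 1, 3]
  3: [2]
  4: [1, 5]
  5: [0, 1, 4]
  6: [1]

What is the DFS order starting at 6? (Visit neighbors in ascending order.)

DFS from vertex 6 (neighbors processed in ascending order):
Visit order: 6, 1, 0, 2, 3, 5, 4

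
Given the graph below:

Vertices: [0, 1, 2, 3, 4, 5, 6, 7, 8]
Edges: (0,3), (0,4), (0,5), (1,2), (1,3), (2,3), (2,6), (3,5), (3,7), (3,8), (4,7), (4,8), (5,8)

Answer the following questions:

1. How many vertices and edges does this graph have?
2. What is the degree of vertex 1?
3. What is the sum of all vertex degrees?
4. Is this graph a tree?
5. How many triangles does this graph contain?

Count: 9 vertices, 13 edges.
Vertex 1 has neighbors [2, 3], degree = 2.
Handshaking lemma: 2 * 13 = 26.
A tree on 9 vertices has 8 edges. This graph has 13 edges (5 extra). Not a tree.
Number of triangles = 3.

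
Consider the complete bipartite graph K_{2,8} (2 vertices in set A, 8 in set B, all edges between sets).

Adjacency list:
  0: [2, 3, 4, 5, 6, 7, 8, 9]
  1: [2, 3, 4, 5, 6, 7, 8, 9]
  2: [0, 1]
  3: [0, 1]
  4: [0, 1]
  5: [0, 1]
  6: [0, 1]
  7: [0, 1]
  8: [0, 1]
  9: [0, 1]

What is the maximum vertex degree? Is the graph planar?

Set-A vertices have degree 8; set-B vertices have degree 2. Maximum degree = max(2,8) = 8.
min(2,8) <= 2, so K_{2,8} avoids a K_{3,3} subdivision and is planar.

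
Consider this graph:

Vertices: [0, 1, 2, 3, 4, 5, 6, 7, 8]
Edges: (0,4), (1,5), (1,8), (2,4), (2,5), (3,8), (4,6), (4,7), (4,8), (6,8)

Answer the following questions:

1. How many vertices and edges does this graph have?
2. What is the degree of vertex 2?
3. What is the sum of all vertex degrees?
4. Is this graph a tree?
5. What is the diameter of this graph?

Count: 9 vertices, 10 edges.
Vertex 2 has neighbors [4, 5], degree = 2.
Handshaking lemma: 2 * 10 = 20.
A tree on 9 vertices has 8 edges. This graph has 10 edges (2 extra). Not a tree.
Diameter (longest shortest path) = 3.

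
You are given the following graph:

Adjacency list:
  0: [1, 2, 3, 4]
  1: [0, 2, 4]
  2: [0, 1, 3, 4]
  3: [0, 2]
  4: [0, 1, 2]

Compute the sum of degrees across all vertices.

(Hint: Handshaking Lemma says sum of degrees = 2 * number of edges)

Count edges: 8 edges.
By Handshaking Lemma: sum of degrees = 2 * 8 = 16.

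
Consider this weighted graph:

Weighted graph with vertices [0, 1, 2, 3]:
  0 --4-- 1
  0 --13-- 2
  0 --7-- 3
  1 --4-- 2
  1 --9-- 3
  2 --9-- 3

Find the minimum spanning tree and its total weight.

Applying Kruskal's algorithm (sort edges by weight, add if no cycle):
  Add (0,1) w=4
  Add (1,2) w=4
  Add (0,3) w=7
  Skip (1,3) w=9 (creates cycle)
  Skip (2,3) w=9 (creates cycle)
  Skip (0,2) w=13 (creates cycle)
MST weight = 15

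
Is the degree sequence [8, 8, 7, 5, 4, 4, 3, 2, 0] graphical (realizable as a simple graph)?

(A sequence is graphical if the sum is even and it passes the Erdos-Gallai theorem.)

Sum of degrees = 41. Sum is odd, so the sequence is NOT graphical.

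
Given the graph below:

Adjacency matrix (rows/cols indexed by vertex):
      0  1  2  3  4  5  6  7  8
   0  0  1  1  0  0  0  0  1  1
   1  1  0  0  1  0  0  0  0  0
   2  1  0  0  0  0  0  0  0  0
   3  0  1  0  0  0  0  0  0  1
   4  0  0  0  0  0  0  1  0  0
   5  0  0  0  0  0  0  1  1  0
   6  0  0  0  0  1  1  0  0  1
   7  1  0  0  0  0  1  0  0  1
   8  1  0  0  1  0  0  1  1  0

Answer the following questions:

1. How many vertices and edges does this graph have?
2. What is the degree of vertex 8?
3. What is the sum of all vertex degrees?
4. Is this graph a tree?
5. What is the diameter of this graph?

Count: 9 vertices, 11 edges.
Vertex 8 has neighbors [0, 3, 6, 7], degree = 4.
Handshaking lemma: 2 * 11 = 22.
A tree on 9 vertices has 8 edges. This graph has 11 edges (3 extra). Not a tree.
Diameter (longest shortest path) = 4.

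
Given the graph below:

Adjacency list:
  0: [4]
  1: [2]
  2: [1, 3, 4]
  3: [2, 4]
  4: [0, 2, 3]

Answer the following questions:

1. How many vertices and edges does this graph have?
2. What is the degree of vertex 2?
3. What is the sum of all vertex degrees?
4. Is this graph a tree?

Count: 5 vertices, 5 edges.
Vertex 2 has neighbors [1, 3, 4], degree = 3.
Handshaking lemma: 2 * 5 = 10.
A tree on 5 vertices has 4 edges. This graph has 5 edges (1 extra). Not a tree.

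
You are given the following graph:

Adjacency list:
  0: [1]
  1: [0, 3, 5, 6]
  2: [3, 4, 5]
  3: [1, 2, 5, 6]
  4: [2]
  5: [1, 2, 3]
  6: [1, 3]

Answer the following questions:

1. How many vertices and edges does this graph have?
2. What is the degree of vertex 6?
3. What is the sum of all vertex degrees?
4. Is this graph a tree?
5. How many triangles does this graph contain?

Count: 7 vertices, 9 edges.
Vertex 6 has neighbors [1, 3], degree = 2.
Handshaking lemma: 2 * 9 = 18.
A tree on 7 vertices has 6 edges. This graph has 9 edges (3 extra). Not a tree.
Number of triangles = 3.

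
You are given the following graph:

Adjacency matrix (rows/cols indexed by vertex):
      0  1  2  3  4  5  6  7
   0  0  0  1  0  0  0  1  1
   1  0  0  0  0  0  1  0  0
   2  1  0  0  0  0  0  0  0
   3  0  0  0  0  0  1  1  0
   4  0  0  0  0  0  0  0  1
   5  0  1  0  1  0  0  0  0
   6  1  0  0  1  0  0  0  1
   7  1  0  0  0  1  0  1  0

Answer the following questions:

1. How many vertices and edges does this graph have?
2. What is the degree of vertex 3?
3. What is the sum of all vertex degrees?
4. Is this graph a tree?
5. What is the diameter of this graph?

Count: 8 vertices, 8 edges.
Vertex 3 has neighbors [5, 6], degree = 2.
Handshaking lemma: 2 * 8 = 16.
A tree on 8 vertices has 7 edges. This graph has 8 edges (1 extra). Not a tree.
Diameter (longest shortest path) = 5.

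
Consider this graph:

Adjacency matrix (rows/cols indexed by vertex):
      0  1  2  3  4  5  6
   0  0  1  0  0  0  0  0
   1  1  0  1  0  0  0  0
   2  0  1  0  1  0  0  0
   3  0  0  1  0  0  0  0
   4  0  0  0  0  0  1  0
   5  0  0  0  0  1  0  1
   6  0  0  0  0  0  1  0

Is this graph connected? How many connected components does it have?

Checking connectivity: the graph has 2 connected component(s).
Components: [[0, 1, 2, 3], [4, 5, 6]]. The graph is NOT connected.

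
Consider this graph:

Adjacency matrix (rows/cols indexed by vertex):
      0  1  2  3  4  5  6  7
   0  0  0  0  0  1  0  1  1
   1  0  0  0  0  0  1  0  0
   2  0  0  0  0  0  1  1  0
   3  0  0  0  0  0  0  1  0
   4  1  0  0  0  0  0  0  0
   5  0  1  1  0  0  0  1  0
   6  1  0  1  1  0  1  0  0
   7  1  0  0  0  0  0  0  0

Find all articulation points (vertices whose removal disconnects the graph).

An articulation point is a vertex whose removal disconnects the graph.
Articulation points: [0, 5, 6]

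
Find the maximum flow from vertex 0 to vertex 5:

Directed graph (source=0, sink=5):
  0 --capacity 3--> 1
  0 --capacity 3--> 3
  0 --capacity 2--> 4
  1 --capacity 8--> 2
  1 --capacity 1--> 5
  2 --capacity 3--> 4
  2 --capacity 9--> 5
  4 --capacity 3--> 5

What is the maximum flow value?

Computing max flow:
  Flow on (0->1): 3/3
  Flow on (0->4): 2/2
  Flow on (1->2): 2/8
  Flow on (1->5): 1/1
  Flow on (2->5): 2/9
  Flow on (4->5): 2/3
Maximum flow = 5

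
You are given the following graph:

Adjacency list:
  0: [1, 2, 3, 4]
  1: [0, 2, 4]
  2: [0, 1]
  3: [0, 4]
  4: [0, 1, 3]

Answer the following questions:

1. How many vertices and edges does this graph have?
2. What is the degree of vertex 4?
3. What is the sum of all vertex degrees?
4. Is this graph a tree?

Count: 5 vertices, 7 edges.
Vertex 4 has neighbors [0, 1, 3], degree = 3.
Handshaking lemma: 2 * 7 = 14.
A tree on 5 vertices has 4 edges. This graph has 7 edges (3 extra). Not a tree.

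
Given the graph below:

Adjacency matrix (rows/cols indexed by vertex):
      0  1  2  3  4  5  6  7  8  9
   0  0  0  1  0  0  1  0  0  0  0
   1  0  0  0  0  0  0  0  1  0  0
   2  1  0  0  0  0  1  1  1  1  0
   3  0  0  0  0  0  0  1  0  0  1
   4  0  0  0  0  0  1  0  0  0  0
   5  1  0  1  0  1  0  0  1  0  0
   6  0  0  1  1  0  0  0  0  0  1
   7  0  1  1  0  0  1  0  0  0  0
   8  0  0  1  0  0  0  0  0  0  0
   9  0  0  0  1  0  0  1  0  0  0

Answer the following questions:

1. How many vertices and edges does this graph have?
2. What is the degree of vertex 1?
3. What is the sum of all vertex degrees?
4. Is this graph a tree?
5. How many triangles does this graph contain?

Count: 10 vertices, 12 edges.
Vertex 1 has neighbors [7], degree = 1.
Handshaking lemma: 2 * 12 = 24.
A tree on 10 vertices has 9 edges. This graph has 12 edges (3 extra). Not a tree.
Number of triangles = 3.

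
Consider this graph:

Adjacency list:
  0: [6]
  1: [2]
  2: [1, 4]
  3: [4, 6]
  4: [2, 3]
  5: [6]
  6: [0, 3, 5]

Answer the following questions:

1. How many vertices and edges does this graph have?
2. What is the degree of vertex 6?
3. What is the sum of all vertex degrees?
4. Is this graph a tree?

Count: 7 vertices, 6 edges.
Vertex 6 has neighbors [0, 3, 5], degree = 3.
Handshaking lemma: 2 * 6 = 12.
A graph is a tree iff it is connected and has exactly n-1 edges. This graph is connected (all 7 vertices in one component) and has 7-1 = 6 edges. It is a tree.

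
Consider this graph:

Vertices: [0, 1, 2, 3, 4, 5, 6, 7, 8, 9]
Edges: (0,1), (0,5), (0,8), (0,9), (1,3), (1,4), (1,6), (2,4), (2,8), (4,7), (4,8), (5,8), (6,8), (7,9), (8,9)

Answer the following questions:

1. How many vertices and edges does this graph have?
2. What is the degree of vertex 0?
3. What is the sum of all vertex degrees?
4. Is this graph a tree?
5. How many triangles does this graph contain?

Count: 10 vertices, 15 edges.
Vertex 0 has neighbors [1, 5, 8, 9], degree = 4.
Handshaking lemma: 2 * 15 = 30.
A tree on 10 vertices has 9 edges. This graph has 15 edges (6 extra). Not a tree.
Number of triangles = 3.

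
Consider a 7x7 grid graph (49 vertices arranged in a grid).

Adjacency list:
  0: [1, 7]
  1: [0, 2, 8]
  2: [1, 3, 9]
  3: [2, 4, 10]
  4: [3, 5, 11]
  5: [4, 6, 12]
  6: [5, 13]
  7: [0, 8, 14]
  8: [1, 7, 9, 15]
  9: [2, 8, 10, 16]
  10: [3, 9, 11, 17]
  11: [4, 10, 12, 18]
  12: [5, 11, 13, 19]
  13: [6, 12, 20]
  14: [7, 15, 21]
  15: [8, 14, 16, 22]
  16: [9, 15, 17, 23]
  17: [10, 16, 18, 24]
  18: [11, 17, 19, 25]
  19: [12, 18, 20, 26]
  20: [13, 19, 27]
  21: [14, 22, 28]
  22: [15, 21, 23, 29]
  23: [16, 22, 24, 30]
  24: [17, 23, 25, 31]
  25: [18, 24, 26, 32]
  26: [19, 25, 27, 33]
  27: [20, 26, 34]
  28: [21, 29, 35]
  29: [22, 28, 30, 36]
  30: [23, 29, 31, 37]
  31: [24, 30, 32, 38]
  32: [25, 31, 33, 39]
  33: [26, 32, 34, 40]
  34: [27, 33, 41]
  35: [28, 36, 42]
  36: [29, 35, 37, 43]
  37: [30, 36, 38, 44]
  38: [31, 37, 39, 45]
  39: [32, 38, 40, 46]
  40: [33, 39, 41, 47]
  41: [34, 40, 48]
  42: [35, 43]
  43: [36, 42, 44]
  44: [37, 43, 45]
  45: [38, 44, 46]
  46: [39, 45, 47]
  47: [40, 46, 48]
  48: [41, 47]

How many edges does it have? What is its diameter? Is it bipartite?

A 7x7 grid has 42 vertical edges and 42 horizontal edges.
Total edges = 42 + 42 = 84.
Diameter = (7-1) + (7-1) = 12 (corner to opposite corner).
Grid graphs are bipartite (checkerboard coloring).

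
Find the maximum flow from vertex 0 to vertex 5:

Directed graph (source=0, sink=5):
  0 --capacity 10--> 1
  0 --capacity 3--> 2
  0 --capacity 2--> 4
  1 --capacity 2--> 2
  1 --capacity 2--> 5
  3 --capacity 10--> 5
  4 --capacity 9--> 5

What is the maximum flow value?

Computing max flow:
  Flow on (0->1): 2/10
  Flow on (0->4): 2/2
  Flow on (1->5): 2/2
  Flow on (4->5): 2/9
Maximum flow = 4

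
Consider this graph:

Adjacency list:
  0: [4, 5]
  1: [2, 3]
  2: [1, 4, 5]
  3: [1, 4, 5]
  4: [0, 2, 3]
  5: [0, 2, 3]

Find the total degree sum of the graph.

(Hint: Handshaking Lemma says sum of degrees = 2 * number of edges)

Count edges: 8 edges.
By Handshaking Lemma: sum of degrees = 2 * 8 = 16.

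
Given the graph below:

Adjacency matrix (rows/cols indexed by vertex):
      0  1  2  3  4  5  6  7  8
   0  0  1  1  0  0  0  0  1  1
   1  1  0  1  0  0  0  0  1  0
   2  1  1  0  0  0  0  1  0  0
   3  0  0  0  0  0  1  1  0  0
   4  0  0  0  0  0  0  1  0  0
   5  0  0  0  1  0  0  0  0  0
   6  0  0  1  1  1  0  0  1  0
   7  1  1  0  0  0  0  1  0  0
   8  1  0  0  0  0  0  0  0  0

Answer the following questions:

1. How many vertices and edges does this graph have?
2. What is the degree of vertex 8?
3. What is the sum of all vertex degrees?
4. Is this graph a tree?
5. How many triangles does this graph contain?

Count: 9 vertices, 11 edges.
Vertex 8 has neighbors [0], degree = 1.
Handshaking lemma: 2 * 11 = 22.
A tree on 9 vertices has 8 edges. This graph has 11 edges (3 extra). Not a tree.
Number of triangles = 2.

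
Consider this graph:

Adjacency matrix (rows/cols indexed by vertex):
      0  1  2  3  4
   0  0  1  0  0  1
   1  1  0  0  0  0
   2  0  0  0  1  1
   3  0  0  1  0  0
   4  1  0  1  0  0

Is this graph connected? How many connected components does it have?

Checking connectivity: the graph has 1 connected component(s).
All vertices are reachable from each other. The graph IS connected.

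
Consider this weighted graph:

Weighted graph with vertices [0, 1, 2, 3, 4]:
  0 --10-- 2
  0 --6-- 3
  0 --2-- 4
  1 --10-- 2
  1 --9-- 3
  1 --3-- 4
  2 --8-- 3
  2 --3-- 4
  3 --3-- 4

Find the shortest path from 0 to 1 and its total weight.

Using Dijkstra's algorithm from vertex 0:
Shortest path: 0 -> 4 -> 1
Total weight: 2 + 3 = 5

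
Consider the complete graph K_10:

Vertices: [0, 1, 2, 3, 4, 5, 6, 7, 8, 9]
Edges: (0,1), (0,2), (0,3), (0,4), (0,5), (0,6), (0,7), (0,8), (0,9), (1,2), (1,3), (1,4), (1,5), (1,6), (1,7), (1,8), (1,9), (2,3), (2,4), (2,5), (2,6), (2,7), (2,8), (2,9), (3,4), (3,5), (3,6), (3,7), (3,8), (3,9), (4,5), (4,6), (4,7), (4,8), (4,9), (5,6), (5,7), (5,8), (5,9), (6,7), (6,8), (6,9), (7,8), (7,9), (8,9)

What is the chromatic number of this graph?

In K_10, every vertex is adjacent to every other vertex.
Each vertex needs a unique color.
Chromatic number = 10.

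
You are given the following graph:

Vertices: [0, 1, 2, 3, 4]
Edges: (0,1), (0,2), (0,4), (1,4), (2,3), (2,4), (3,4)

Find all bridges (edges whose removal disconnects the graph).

No bridges found. The graph is 2-edge-connected (no single edge removal disconnects it).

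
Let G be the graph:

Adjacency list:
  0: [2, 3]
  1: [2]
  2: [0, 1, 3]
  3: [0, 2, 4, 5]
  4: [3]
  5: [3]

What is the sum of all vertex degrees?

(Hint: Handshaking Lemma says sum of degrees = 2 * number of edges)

Count edges: 6 edges.
By Handshaking Lemma: sum of degrees = 2 * 6 = 12.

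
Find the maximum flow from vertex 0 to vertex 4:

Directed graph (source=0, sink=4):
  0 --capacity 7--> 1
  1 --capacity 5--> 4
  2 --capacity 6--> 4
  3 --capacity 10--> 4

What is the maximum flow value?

Computing max flow:
  Flow on (0->1): 5/7
  Flow on (1->4): 5/5
Maximum flow = 5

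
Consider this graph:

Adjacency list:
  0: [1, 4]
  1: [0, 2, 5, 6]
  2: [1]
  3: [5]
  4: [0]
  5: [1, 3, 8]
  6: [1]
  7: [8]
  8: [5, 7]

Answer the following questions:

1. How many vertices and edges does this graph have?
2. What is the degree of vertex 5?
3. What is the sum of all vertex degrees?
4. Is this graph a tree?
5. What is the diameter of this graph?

Count: 9 vertices, 8 edges.
Vertex 5 has neighbors [1, 3, 8], degree = 3.
Handshaking lemma: 2 * 8 = 16.
A graph is a tree iff it is connected and has exactly n-1 edges. This graph is connected (all 9 vertices in one component) and has 9-1 = 8 edges. It is a tree.
Diameter (longest shortest path) = 5.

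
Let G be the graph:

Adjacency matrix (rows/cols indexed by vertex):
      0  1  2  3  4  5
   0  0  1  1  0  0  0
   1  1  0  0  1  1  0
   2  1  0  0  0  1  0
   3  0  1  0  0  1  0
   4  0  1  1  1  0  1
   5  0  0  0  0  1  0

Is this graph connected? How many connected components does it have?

Checking connectivity: the graph has 1 connected component(s).
All vertices are reachable from each other. The graph IS connected.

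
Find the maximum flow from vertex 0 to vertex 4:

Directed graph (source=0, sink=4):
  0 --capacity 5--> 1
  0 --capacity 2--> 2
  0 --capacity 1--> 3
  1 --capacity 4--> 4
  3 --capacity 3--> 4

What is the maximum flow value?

Computing max flow:
  Flow on (0->1): 4/5
  Flow on (0->3): 1/1
  Flow on (1->4): 4/4
  Flow on (3->4): 1/3
Maximum flow = 5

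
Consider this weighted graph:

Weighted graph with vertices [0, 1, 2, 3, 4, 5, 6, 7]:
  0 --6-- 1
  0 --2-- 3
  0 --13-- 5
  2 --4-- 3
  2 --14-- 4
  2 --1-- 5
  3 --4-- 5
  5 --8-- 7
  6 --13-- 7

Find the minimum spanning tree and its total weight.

Applying Kruskal's algorithm (sort edges by weight, add if no cycle):
  Add (2,5) w=1
  Add (0,3) w=2
  Add (2,3) w=4
  Skip (3,5) w=4 (creates cycle)
  Add (0,1) w=6
  Add (5,7) w=8
  Skip (0,5) w=13 (creates cycle)
  Add (6,7) w=13
  Add (2,4) w=14
MST weight = 48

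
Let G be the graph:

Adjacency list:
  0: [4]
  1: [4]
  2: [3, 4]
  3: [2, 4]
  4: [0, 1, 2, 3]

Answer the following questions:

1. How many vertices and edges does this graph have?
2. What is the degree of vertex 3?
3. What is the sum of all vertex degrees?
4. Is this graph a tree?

Count: 5 vertices, 5 edges.
Vertex 3 has neighbors [2, 4], degree = 2.
Handshaking lemma: 2 * 5 = 10.
A tree on 5 vertices has 4 edges. This graph has 5 edges (1 extra). Not a tree.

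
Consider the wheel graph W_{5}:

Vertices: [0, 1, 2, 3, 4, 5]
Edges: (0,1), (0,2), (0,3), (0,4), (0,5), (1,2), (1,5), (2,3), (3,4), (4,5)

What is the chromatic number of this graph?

W_{5} = C_{5} plus a hub adjacent to every cycle vertex.
The outer cycle needs 3 colors (odd cycle); the hub is adjacent to all of them so needs a fresh color.
Chromatic number = 3 + 1 = 4.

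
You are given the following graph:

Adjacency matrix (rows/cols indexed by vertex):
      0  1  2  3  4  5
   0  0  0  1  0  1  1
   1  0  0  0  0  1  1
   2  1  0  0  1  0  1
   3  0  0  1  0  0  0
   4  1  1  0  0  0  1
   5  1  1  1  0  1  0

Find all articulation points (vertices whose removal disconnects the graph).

An articulation point is a vertex whose removal disconnects the graph.
Articulation points: [2]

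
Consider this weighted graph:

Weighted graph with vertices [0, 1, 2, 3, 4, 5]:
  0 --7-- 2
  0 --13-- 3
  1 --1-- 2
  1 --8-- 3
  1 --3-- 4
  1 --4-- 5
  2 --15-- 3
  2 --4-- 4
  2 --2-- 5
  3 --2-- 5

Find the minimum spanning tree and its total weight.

Applying Kruskal's algorithm (sort edges by weight, add if no cycle):
  Add (1,2) w=1
  Add (2,5) w=2
  Add (3,5) w=2
  Add (1,4) w=3
  Skip (1,5) w=4 (creates cycle)
  Skip (2,4) w=4 (creates cycle)
  Add (0,2) w=7
  Skip (1,3) w=8 (creates cycle)
  Skip (0,3) w=13 (creates cycle)
  Skip (2,3) w=15 (creates cycle)
MST weight = 15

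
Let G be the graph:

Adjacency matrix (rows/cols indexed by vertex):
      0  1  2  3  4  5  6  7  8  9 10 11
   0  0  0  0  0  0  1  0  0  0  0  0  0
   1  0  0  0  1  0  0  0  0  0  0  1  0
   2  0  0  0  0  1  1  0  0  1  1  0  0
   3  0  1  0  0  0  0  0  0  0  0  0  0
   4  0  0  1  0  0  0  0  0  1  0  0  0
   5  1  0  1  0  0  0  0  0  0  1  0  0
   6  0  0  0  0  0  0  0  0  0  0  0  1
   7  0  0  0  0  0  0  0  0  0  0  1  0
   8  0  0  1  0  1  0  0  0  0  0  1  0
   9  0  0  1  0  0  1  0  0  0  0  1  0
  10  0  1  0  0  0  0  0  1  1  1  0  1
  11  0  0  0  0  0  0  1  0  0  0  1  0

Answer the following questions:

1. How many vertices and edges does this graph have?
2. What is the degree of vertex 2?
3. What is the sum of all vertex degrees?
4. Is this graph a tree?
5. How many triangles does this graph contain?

Count: 12 vertices, 14 edges.
Vertex 2 has neighbors [4, 5, 8, 9], degree = 4.
Handshaking lemma: 2 * 14 = 28.
A tree on 12 vertices has 11 edges. This graph has 14 edges (3 extra). Not a tree.
Number of triangles = 2.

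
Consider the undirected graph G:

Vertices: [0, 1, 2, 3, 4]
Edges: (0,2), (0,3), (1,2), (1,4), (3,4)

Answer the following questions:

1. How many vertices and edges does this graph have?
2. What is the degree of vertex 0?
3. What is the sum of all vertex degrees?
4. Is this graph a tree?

Count: 5 vertices, 5 edges.
Vertex 0 has neighbors [2, 3], degree = 2.
Handshaking lemma: 2 * 5 = 10.
A tree on 5 vertices has 4 edges. This graph has 5 edges (1 extra). Not a tree.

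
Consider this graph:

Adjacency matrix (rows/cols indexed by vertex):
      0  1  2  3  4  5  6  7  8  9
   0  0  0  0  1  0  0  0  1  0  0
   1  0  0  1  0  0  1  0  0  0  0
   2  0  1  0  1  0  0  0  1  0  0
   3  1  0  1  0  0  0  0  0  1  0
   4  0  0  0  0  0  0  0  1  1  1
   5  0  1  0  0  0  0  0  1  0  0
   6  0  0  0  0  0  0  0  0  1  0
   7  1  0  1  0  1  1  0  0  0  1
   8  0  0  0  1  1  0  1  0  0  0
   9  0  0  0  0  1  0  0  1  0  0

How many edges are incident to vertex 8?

Vertex 8 has neighbors [3, 4, 6], so deg(8) = 3.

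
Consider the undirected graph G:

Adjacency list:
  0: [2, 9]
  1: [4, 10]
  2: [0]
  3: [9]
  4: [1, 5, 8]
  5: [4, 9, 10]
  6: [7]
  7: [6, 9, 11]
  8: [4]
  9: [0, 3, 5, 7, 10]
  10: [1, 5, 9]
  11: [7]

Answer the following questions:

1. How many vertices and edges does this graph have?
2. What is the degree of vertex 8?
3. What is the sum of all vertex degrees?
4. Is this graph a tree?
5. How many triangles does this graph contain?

Count: 12 vertices, 13 edges.
Vertex 8 has neighbors [4], degree = 1.
Handshaking lemma: 2 * 13 = 26.
A tree on 12 vertices has 11 edges. This graph has 13 edges (2 extra). Not a tree.
Number of triangles = 1.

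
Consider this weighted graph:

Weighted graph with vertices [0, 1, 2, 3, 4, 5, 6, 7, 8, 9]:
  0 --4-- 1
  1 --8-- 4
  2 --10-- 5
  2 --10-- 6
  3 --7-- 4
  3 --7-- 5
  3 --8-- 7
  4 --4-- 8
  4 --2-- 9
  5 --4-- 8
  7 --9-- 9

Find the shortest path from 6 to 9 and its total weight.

Using Dijkstra's algorithm from vertex 6:
Shortest path: 6 -> 2 -> 5 -> 8 -> 4 -> 9
Total weight: 10 + 10 + 4 + 4 + 2 = 30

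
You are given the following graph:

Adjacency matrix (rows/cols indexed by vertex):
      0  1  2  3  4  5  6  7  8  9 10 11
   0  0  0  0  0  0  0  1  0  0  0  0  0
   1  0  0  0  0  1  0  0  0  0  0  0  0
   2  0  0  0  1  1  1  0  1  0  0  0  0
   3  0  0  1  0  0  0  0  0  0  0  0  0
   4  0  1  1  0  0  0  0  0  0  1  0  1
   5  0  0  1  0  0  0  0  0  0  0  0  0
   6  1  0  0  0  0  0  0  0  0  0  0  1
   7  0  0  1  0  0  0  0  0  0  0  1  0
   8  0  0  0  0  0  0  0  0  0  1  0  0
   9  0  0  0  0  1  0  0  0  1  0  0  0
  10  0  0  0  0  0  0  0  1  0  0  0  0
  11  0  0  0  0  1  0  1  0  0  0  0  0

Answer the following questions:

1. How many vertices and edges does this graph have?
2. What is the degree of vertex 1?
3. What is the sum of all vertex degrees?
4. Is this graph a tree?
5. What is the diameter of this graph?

Count: 12 vertices, 11 edges.
Vertex 1 has neighbors [4], degree = 1.
Handshaking lemma: 2 * 11 = 22.
A graph is a tree iff it is connected and has exactly n-1 edges. This graph is connected (all 12 vertices in one component) and has 12-1 = 11 edges. It is a tree.
Diameter (longest shortest path) = 6.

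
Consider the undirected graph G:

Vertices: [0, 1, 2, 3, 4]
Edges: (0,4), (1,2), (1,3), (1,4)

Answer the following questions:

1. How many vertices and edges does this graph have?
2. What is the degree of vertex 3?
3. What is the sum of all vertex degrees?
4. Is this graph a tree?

Count: 5 vertices, 4 edges.
Vertex 3 has neighbors [1], degree = 1.
Handshaking lemma: 2 * 4 = 8.
A graph is a tree iff it is connected and has exactly n-1 edges. This graph is connected (all 5 vertices in one component) and has 5-1 = 4 edges. It is a tree.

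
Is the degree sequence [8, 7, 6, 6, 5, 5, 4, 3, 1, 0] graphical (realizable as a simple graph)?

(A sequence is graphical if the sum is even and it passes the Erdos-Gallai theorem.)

Sum of degrees = 45. Sum is odd, so the sequence is NOT graphical.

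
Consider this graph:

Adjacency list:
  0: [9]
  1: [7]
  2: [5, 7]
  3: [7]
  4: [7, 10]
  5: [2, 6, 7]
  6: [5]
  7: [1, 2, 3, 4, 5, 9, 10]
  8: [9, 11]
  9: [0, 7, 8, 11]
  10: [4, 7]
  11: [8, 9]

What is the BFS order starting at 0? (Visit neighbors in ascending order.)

BFS from vertex 0 (neighbors processed in ascending order):
Visit order: 0, 9, 7, 8, 11, 1, 2, 3, 4, 5, 10, 6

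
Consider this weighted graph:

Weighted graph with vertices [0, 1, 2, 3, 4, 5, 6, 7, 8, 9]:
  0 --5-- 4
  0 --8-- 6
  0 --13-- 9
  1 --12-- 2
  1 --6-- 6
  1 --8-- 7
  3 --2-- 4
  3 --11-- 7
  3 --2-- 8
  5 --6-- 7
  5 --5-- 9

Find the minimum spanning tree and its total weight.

Applying Kruskal's algorithm (sort edges by weight, add if no cycle):
  Add (3,8) w=2
  Add (3,4) w=2
  Add (0,4) w=5
  Add (5,9) w=5
  Add (1,6) w=6
  Add (5,7) w=6
  Add (0,6) w=8
  Add (1,7) w=8
  Skip (3,7) w=11 (creates cycle)
  Add (1,2) w=12
  Skip (0,9) w=13 (creates cycle)
MST weight = 54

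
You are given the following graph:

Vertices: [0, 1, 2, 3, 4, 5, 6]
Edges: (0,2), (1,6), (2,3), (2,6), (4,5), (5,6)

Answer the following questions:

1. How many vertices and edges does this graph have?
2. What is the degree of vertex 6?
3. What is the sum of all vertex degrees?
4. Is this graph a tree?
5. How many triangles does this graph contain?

Count: 7 vertices, 6 edges.
Vertex 6 has neighbors [1, 2, 5], degree = 3.
Handshaking lemma: 2 * 6 = 12.
A graph is a tree iff it is connected and has exactly n-1 edges. This graph is connected (all 7 vertices in one component) and has 7-1 = 6 edges. It is a tree.
Number of triangles = 0.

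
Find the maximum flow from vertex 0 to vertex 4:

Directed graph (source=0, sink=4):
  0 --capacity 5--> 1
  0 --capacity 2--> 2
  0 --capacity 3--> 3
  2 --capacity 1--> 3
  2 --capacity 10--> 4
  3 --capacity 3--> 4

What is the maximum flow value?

Computing max flow:
  Flow on (0->2): 2/2
  Flow on (0->3): 3/3
  Flow on (2->4): 2/10
  Flow on (3->4): 3/3
Maximum flow = 5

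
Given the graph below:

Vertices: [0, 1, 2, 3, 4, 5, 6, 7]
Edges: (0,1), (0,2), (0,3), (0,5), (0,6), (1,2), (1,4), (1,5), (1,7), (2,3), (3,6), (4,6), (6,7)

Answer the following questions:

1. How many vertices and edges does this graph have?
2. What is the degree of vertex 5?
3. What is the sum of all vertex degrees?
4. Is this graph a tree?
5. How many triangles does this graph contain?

Count: 8 vertices, 13 edges.
Vertex 5 has neighbors [0, 1], degree = 2.
Handshaking lemma: 2 * 13 = 26.
A tree on 8 vertices has 7 edges. This graph has 13 edges (6 extra). Not a tree.
Number of triangles = 4.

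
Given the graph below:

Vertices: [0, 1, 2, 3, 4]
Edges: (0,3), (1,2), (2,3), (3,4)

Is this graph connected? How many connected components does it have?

Checking connectivity: the graph has 1 connected component(s).
All vertices are reachable from each other. The graph IS connected.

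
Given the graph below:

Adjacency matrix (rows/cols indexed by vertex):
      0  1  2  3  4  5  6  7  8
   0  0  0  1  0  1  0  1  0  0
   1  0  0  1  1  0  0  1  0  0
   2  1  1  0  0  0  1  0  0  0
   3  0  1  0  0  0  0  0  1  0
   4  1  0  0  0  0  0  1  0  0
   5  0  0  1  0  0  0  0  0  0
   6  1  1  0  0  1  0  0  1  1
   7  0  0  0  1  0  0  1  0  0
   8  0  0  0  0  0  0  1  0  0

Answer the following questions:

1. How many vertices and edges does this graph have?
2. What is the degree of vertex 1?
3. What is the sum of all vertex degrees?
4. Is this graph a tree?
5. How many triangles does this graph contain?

Count: 9 vertices, 11 edges.
Vertex 1 has neighbors [2, 3, 6], degree = 3.
Handshaking lemma: 2 * 11 = 22.
A tree on 9 vertices has 8 edges. This graph has 11 edges (3 extra). Not a tree.
Number of triangles = 1.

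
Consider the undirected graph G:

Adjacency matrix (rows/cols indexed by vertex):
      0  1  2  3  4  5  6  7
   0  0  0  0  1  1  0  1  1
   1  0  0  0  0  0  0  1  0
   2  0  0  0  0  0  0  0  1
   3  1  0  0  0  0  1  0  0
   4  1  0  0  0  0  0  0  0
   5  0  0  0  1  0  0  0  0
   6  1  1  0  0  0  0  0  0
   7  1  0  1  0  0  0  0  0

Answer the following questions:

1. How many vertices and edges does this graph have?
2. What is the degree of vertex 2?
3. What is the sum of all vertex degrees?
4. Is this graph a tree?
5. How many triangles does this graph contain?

Count: 8 vertices, 7 edges.
Vertex 2 has neighbors [7], degree = 1.
Handshaking lemma: 2 * 7 = 14.
A graph is a tree iff it is connected and has exactly n-1 edges. This graph is connected (all 8 vertices in one component) and has 8-1 = 7 edges. It is a tree.
Number of triangles = 0.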